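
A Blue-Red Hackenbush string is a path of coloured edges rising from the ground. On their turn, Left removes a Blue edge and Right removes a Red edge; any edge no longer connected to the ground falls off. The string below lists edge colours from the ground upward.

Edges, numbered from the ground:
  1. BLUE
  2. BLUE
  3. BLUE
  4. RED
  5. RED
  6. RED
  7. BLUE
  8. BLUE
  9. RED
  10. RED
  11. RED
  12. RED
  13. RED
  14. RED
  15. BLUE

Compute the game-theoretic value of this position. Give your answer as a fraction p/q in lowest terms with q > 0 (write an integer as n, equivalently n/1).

value_1 [B]  L=[0]  R=[(no moves)]  => 1
value_2 [BB]  L=[0, 1]  R=[(no moves)]  => 2
value_3 [BBB]  L=[0, 1, 2]  R=[(no moves)]  => 3
value_4 [BBBR]  L=[0, 1, 2]  R=[3]  => 5/2
value_5 [BBBRR]  L=[0, 1, 2]  R=[5/2, 3]  => 9/4
value_6 [BBBRRR]  L=[0, 1, 2]  R=[9/4, 5/2, 3]  => 17/8
value_7 [BBBRRRB]  L=[0, 1, 2, 17/8]  R=[9/4, 5/2, 3]  => 35/16
value_8 [BBBRRRBB]  L=[0, 1, 2, 17/8, 35/16]  R=[9/4, 5/2, 3]  => 71/32
value_9 [BBBRRRBBR]  L=[0, 1, 2, 17/8, 35/16]  R=[71/32, 9/4, 5/2, 3]  => 141/64
value_10 [BBBRRRBBRR]  L=[0, 1, 2, 17/8, 35/16]  R=[141/64, 71/32, 9/4, 5/2, 3]  => 281/128
value_11 [BBBRRRBBRRR]  L=[0, 1, 2, 17/8, 35/16]  R=[281/128, 141/64, 71/32, 9/4, 5/2, 3]  => 561/256
value_12 [BBBRRRBBRRRR]  L=[0, 1, 2, 17/8, 35/16]  R=[561/256, 281/128, 141/64, 71/32, 9/4, 5/2, 3]  => 1121/512
value_13 [BBBRRRBBRRRRR]  L=[0, 1, 2, 17/8, 35/16]  R=[1121/512, 561/256, 281/128, 141/64, 71/32, 9/4, 5/2, 3]  => 2241/1024
value_14 [BBBRRRBBRRRRRR]  L=[0, 1, 2, 17/8, 35/16]  R=[2241/1024, 1121/512, 561/256, 281/128, 141/64, 71/32, 9/4, 5/2, 3]  => 4481/2048
value_15 [BBBRRRBBRRRRRRB]  L=[0, 1, 2, 17/8, 35/16, 4481/2048]  R=[2241/1024, 1121/512, 561/256, 281/128, 141/64, 71/32, 9/4, 5/2, 3]  => 8963/4096

8963/4096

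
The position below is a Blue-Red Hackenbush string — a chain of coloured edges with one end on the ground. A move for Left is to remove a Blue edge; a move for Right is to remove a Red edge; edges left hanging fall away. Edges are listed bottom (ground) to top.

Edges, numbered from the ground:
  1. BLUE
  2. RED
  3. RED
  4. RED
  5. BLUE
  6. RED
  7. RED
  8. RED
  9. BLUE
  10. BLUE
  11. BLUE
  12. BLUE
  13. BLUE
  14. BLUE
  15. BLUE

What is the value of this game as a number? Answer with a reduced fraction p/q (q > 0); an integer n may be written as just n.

2303/16384

v_1 [B]  L=[0]  R=[∅]  → 1
v_2 [BR]  L=[0]  R=[1]  → 1/2
v_3 [BRR]  L=[0]  R=[1/2, 1]  → 1/4
v_4 [BRRR]  L=[0]  R=[1/4, 1/2, 1]  → 1/8
v_5 [BRRRB]  L=[0, 1/8]  R=[1/4, 1/2, 1]  → 3/16
v_6 [BRRRBR]  L=[0, 1/8]  R=[3/16, 1/4, 1/2, 1]  → 5/32
v_7 [BRRRBRR]  L=[0, 1/8]  R=[5/32, 3/16, 1/4, 1/2, 1]  → 9/64
v_8 [BRRRBRRR]  L=[0, 1/8]  R=[9/64, 5/32, 3/16, 1/4, 1/2, 1]  → 17/128
v_9 [BRRRBRRRB]  L=[0, 1/8, 17/128]  R=[9/64, 5/32, 3/16, 1/4, 1/2, 1]  → 35/256
v_10 [BRRRBRRRBB]  L=[0, 1/8, 17/128, 35/256]  R=[9/64, 5/32, 3/16, 1/4, 1/2, 1]  → 71/512
v_11 [BRRRBRRRBBB]  L=[0, 1/8, 17/128, 35/256, 71/512]  R=[9/64, 5/32, 3/16, 1/4, 1/2, 1]  → 143/1024
v_12 [BRRRBRRRBBBB]  L=[0, 1/8, 17/128, 35/256, 71/512, 143/1024]  R=[9/64, 5/32, 3/16, 1/4, 1/2, 1]  → 287/2048
v_13 [BRRRBRRRBBBBB]  L=[0, 1/8, 17/128, 35/256, 71/512, 143/1024, 287/2048]  R=[9/64, 5/32, 3/16, 1/4, 1/2, 1]  → 575/4096
v_14 [BRRRBRRRBBBBBB]  L=[0, 1/8, 17/128, 35/256, 71/512, 143/1024, 287/2048, 575/4096]  R=[9/64, 5/32, 3/16, 1/4, 1/2, 1]  → 1151/8192
v_15 [BRRRBRRRBBBBBBB]  L=[0, 1/8, 17/128, 35/256, 71/512, 143/1024, 287/2048, 575/4096, 1151/8192]  R=[9/64, 5/32, 3/16, 1/4, 1/2, 1]  → 2303/16384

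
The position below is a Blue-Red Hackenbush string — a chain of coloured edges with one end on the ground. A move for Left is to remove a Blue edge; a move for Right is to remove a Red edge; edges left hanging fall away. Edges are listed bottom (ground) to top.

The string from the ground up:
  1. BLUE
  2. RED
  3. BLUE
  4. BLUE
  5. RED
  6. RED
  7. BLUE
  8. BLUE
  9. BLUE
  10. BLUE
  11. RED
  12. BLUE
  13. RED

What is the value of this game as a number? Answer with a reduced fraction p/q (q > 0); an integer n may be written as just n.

3317/4096

Prefix values for BLUE RED BLUE BLUE RED RED BLUE BLUE BLUE BLUE RED BLUE RED via {L|R} + simplicity:
B: Left { 0 }, Right { (no moves) } — simplest 1
BR: Left { 0 }, Right { 1 } — simplest 1/2
BRB: Left { 0,1/2 }, Right { 1 } — simplest 3/4
BRBB: Left { 0,1/2,3/4 }, Right { 1 } — simplest 7/8
BRBBR: Left { 0,1/2,3/4 }, Right { 7/8,1 } — simplest 13/16
BRBBRR: Left { 0,1/2,3/4 }, Right { 13/16,7/8,1 } — simplest 25/32
BRBBRRB: Left { 0,1/2,3/4,25/32 }, Right { 13/16,7/8,1 } — simplest 51/64
BRBBRRBB: Left { 0,1/2,3/4,25/32,51/64 }, Right { 13/16,7/8,1 } — simplest 103/128
BRBBRRBBB: Left { 0,1/2,3/4,25/32,51/64,103/128 }, Right { 13/16,7/8,1 } — simplest 207/256
BRBBRRBBBB: Left { 0,1/2,3/4,25/32,51/64,103/128,207/256 }, Right { 13/16,7/8,1 } — simplest 415/512
BRBBRRBBBBR: Left { 0,1/2,3/4,25/32,51/64,103/128,207/256 }, Right { 415/512,13/16,7/8,1 } — simplest 829/1024
BRBBRRBBBBRB: Left { 0,1/2,3/4,25/32,51/64,103/128,207/256,829/1024 }, Right { 415/512,13/16,7/8,1 } — simplest 1659/2048
BRBBRRBBBBRBR: Left { 0,1/2,3/4,25/32,51/64,103/128,207/256,829/1024 }, Right { 1659/2048,415/512,13/16,7/8,1 } — simplest 3317/4096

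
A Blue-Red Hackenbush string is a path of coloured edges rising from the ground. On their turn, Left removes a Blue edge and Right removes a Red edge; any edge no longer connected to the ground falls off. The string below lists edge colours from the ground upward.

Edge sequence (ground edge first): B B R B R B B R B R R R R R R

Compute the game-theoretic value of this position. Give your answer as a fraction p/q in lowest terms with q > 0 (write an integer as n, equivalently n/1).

edge 1 of 15 (B): { 0 | (no moves) } → 1
edge 2 of 15 (B): { 0, 1 | (no moves) } → 2
edge 3 of 15 (R): { 0, 1 | 2 } → 3/2
edge 4 of 15 (B): { 0, 1, 3/2 | 2 } → 7/4
edge 5 of 15 (R): { 0, 1, 3/2 | 7/4, 2 } → 13/8
edge 6 of 15 (B): { 0, 1, 3/2, 13/8 | 7/4, 2 } → 27/16
edge 7 of 15 (B): { 0, 1, 3/2, 13/8, 27/16 | 7/4, 2 } → 55/32
edge 8 of 15 (R): { 0, 1, 3/2, 13/8, 27/16 | 55/32, 7/4, 2 } → 109/64
edge 9 of 15 (B): { 0, 1, 3/2, 13/8, 27/16, 109/64 | 55/32, 7/4, 2 } → 219/128
edge 10 of 15 (R): { 0, 1, 3/2, 13/8, 27/16, 109/64 | 219/128, 55/32, 7/4, 2 } → 437/256
edge 11 of 15 (R): { 0, 1, 3/2, 13/8, 27/16, 109/64 | 437/256, 219/128, 55/32, 7/4, 2 } → 873/512
edge 12 of 15 (R): { 0, 1, 3/2, 13/8, 27/16, 109/64 | 873/512, 437/256, 219/128, 55/32, 7/4, 2 } → 1745/1024
edge 13 of 15 (R): { 0, 1, 3/2, 13/8, 27/16, 109/64 | 1745/1024, 873/512, 437/256, 219/128, 55/32, 7/4, 2 } → 3489/2048
edge 14 of 15 (R): { 0, 1, 3/2, 13/8, 27/16, 109/64 | 3489/2048, 1745/1024, 873/512, 437/256, 219/128, 55/32, 7/4, 2 } → 6977/4096
edge 15 of 15 (R): { 0, 1, 3/2, 13/8, 27/16, 109/64 | 6977/4096, 3489/2048, 1745/1024, 873/512, 437/256, 219/128, 55/32, 7/4, 2 } → 13953/8192

13953/8192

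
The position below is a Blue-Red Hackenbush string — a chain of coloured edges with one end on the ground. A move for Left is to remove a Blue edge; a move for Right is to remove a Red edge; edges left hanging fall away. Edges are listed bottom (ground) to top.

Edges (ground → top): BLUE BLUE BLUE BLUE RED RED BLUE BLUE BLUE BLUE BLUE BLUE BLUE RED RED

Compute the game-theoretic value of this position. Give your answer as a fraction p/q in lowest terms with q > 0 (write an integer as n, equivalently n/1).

Build G(s[:k]) for k = 1..15, string s = BLUE BLUE BLUE BLUE RED RED BLUE BLUE BLUE BLUE BLUE BLUE BLUE RED RED.
1 of 15 · B · max L 0 · min R +∞ => 1
2 of 15 · BB · max L 1 · min R +∞ => 2
3 of 15 · BBB · max L 2 · min R +∞ => 3
4 of 15 · BBBB · max L 3 · min R +∞ => 4
5 of 15 · BBBBR · max L 3 · min R 4 => 7/2
6 of 15 · BBBBRR · max L 3 · min R 7/2 => 13/4
7 of 15 · BBBBRRB · max L 13/4 · min R 7/2 => 27/8
8 of 15 · BBBBRRBB · max L 27/8 · min R 7/2 => 55/16
9 of 15 · BBBBRRBBB · max L 55/16 · min R 7/2 => 111/32
10 of 15 · BBBBRRBBBB · max L 111/32 · min R 7/2 => 223/64
11 of 15 · BBBBRRBBBBB · max L 223/64 · min R 7/2 => 447/128
12 of 15 · BBBBRRBBBBBB · max L 447/128 · min R 7/2 => 895/256
13 of 15 · BBBBRRBBBBBBB · max L 895/256 · min R 7/2 => 1791/512
14 of 15 · BBBBRRBBBBBBBR · max L 895/256 · min R 1791/512 => 3581/1024
15 of 15 · BBBBRRBBBBBBBRR · max L 895/256 · min R 3581/1024 => 7161/2048

7161/2048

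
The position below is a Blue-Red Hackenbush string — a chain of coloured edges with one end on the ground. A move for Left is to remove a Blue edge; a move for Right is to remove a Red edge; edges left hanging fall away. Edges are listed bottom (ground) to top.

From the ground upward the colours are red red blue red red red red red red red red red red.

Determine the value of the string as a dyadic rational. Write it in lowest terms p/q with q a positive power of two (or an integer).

-4095/2048

r: Left {  }, Right { 0 } => simplest -1
rr: Left {  }, Right { -1, 0 } => simplest -2
rrb: Left { -2 }, Right { -1, 0 } => simplest -3/2
rrbr: Left { -2 }, Right { -3/2, -1, 0 } => simplest -7/4
rrbrr: Left { -2 }, Right { -7/4, -3/2, -1, 0 } => simplest -15/8
rrbrrr: Left { -2 }, Right { -15/8, -7/4, -3/2, -1, 0 } => simplest -31/16
rrbrrrr: Left { -2 }, Right { -31/16, -15/8, -7/4, -3/2, -1, 0 } => simplest -63/32
rrbrrrrr: Left { -2 }, Right { -63/32, -31/16, -15/8, -7/4, -3/2, -1, 0 } => simplest -127/64
rrbrrrrrr: Left { -2 }, Right { -127/64, -63/32, -31/16, -15/8, -7/4, -3/2, -1, 0 } => simplest -255/128
rrbrrrrrrr: Left { -2 }, Right { -255/128, -127/64, -63/32, -31/16, -15/8, -7/4, -3/2, -1, 0 } => simplest -511/256
rrbrrrrrrrr: Left { -2 }, Right { -511/256, -255/128, -127/64, -63/32, -31/16, -15/8, -7/4, -3/2, -1, 0 } => simplest -1023/512
rrbrrrrrrrrr: Left { -2 }, Right { -1023/512, -511/256, -255/128, -127/64, -63/32, -31/16, -15/8, -7/4, -3/2, -1, 0 } => simplest -2047/1024
rrbrrrrrrrrrr: Left { -2 }, Right { -2047/1024, -1023/512, -511/256, -255/128, -127/64, -63/32, -31/16, -15/8, -7/4, -3/2, -1, 0 } => simplest -4095/2048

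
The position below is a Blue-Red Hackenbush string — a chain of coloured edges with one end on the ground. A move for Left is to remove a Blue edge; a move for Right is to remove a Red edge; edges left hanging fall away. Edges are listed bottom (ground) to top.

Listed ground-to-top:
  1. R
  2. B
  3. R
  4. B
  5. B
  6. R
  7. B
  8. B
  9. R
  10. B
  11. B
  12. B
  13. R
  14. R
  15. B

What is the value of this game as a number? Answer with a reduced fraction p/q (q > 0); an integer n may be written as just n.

-9357/16384

Prefix values for R B R B B R B B R B B B R R B via {L|R} + simplicity:
g_1 [R]  L=[(no moves)]  R=[0]  => -1
g_2 [RB]  L=[-1]  R=[0]  => -1/2
g_3 [RBR]  L=[-1]  R=[-1/2,0]  => -3/4
g_4 [RBRB]  L=[-1,-3/4]  R=[-1/2,0]  => -5/8
g_5 [RBRBB]  L=[-1,-3/4,-5/8]  R=[-1/2,0]  => -9/16
g_6 [RBRBBR]  L=[-1,-3/4,-5/8]  R=[-9/16,-1/2,0]  => -19/32
g_7 [RBRBBRB]  L=[-1,-3/4,-5/8,-19/32]  R=[-9/16,-1/2,0]  => -37/64
g_8 [RBRBBRBB]  L=[-1,-3/4,-5/8,-19/32,-37/64]  R=[-9/16,-1/2,0]  => -73/128
g_9 [RBRBBRBBR]  L=[-1,-3/4,-5/8,-19/32,-37/64]  R=[-73/128,-9/16,-1/2,0]  => -147/256
g_10 [RBRBBRBBRB]  L=[-1,-3/4,-5/8,-19/32,-37/64,-147/256]  R=[-73/128,-9/16,-1/2,0]  => -293/512
g_11 [RBRBBRBBRBB]  L=[-1,-3/4,-5/8,-19/32,-37/64,-147/256,-293/512]  R=[-73/128,-9/16,-1/2,0]  => -585/1024
g_12 [RBRBBRBBRBBB]  L=[-1,-3/4,-5/8,-19/32,-37/64,-147/256,-293/512,-585/1024]  R=[-73/128,-9/16,-1/2,0]  => -1169/2048
g_13 [RBRBBRBBRBBBR]  L=[-1,-3/4,-5/8,-19/32,-37/64,-147/256,-293/512,-585/1024]  R=[-1169/2048,-73/128,-9/16,-1/2,0]  => -2339/4096
g_14 [RBRBBRBBRBBBRR]  L=[-1,-3/4,-5/8,-19/32,-37/64,-147/256,-293/512,-585/1024]  R=[-2339/4096,-1169/2048,-73/128,-9/16,-1/2,0]  => -4679/8192
g_15 [RBRBBRBBRBBBRRB]  L=[-1,-3/4,-5/8,-19/32,-37/64,-147/256,-293/512,-585/1024,-4679/8192]  R=[-2339/4096,-1169/2048,-73/128,-9/16,-1/2,0]  => -9357/16384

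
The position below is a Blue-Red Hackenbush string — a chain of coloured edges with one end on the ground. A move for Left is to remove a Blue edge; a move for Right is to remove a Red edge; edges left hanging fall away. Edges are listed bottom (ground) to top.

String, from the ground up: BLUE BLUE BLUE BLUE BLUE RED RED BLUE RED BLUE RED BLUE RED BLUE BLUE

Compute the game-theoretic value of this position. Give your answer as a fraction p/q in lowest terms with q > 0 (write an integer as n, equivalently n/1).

edge 1 of 15 (BLUE): { 0 | · } = 1
edge 2 of 15 (BLUE): { 0 1 | · } = 2
edge 3 of 15 (BLUE): { 0 1 2 | · } = 3
edge 4 of 15 (BLUE): { 0 1 2 3 | · } = 4
edge 5 of 15 (BLUE): { 0 1 2 3 4 | · } = 5
edge 6 of 15 (RED): { 0 1 2 3 4 | 5 } = 9/2
edge 7 of 15 (RED): { 0 1 2 3 4 | 9/2 5 } = 17/4
edge 8 of 15 (BLUE): { 0 1 2 3 4 17/4 | 9/2 5 } = 35/8
edge 9 of 15 (RED): { 0 1 2 3 4 17/4 | 35/8 9/2 5 } = 69/16
edge 10 of 15 (BLUE): { 0 1 2 3 4 17/4 69/16 | 35/8 9/2 5 } = 139/32
edge 11 of 15 (RED): { 0 1 2 3 4 17/4 69/16 | 139/32 35/8 9/2 5 } = 277/64
edge 12 of 15 (BLUE): { 0 1 2 3 4 17/4 69/16 277/64 | 139/32 35/8 9/2 5 } = 555/128
edge 13 of 15 (RED): { 0 1 2 3 4 17/4 69/16 277/64 | 555/128 139/32 35/8 9/2 5 } = 1109/256
edge 14 of 15 (BLUE): { 0 1 2 3 4 17/4 69/16 277/64 1109/256 | 555/128 139/32 35/8 9/2 5 } = 2219/512
edge 15 of 15 (BLUE): { 0 1 2 3 4 17/4 69/16 277/64 1109/256 2219/512 | 555/128 139/32 35/8 9/2 5 } = 4439/1024

4439/1024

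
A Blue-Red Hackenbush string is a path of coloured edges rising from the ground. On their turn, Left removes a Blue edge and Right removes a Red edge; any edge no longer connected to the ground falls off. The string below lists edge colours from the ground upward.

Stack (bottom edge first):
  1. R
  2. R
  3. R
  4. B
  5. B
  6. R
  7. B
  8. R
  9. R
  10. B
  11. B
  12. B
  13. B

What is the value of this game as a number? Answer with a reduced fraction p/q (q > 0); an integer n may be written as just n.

-2401/1024

Prefix values for R R R B B R B R R B B B B via {L|R} + simplicity:
R: Left { — }, Right { 0 } → simplest -1
RR: Left { — }, Right { -1, 0 } → simplest -2
RRR: Left { — }, Right { -2, -1, 0 } → simplest -3
RRRB: Left { -3 }, Right { -2, -1, 0 } → simplest -5/2
RRRBB: Left { -3, -5/2 }, Right { -2, -1, 0 } → simplest -9/4
RRRBBR: Left { -3, -5/2 }, Right { -9/4, -2, -1, 0 } → simplest -19/8
RRRBBRB: Left { -3, -5/2, -19/8 }, Right { -9/4, -2, -1, 0 } → simplest -37/16
RRRBBRBR: Left { -3, -5/2, -19/8 }, Right { -37/16, -9/4, -2, -1, 0 } → simplest -75/32
RRRBBRBRR: Left { -3, -5/2, -19/8 }, Right { -75/32, -37/16, -9/4, -2, -1, 0 } → simplest -151/64
RRRBBRBRRB: Left { -3, -5/2, -19/8, -151/64 }, Right { -75/32, -37/16, -9/4, -2, -1, 0 } → simplest -301/128
RRRBBRBRRBB: Left { -3, -5/2, -19/8, -151/64, -301/128 }, Right { -75/32, -37/16, -9/4, -2, -1, 0 } → simplest -601/256
RRRBBRBRRBBB: Left { -3, -5/2, -19/8, -151/64, -301/128, -601/256 }, Right { -75/32, -37/16, -9/4, -2, -1, 0 } → simplest -1201/512
RRRBBRBRRBBBB: Left { -3, -5/2, -19/8, -151/64, -301/128, -601/256, -1201/512 }, Right { -75/32, -37/16, -9/4, -2, -1, 0 } → simplest -2401/1024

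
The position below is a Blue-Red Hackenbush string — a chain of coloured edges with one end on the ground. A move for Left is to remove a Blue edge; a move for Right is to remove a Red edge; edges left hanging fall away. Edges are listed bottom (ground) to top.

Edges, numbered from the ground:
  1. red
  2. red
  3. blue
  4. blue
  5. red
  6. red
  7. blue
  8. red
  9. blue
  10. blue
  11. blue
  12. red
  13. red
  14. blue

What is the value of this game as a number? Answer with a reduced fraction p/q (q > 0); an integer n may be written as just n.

-5773/4096

step 1: add red to get r; options L={ none } R={ 0 } = -1
step 2: add red to get rr; options L={ none } R={ -1; 0 } = -2
step 3: add blue to get rrb; options L={ -2 } R={ -1; 0 } = -3/2
step 4: add blue to get rrbb; options L={ -2; -3/2 } R={ -1; 0 } = -5/4
step 5: add red to get rrbbr; options L={ -2; -3/2 } R={ -5/4; -1; 0 } = -11/8
step 6: add red to get rrbbrr; options L={ -2; -3/2 } R={ -11/8; -5/4; -1; 0 } = -23/16
step 7: add blue to get rrbbrrb; options L={ -2; -3/2; -23/16 } R={ -11/8; -5/4; -1; 0 } = -45/32
step 8: add red to get rrbbrrbr; options L={ -2; -3/2; -23/16 } R={ -45/32; -11/8; -5/4; -1; 0 } = -91/64
step 9: add blue to get rrbbrrbrb; options L={ -2; -3/2; -23/16; -91/64 } R={ -45/32; -11/8; -5/4; -1; 0 } = -181/128
step 10: add blue to get rrbbrrbrbb; options L={ -2; -3/2; -23/16; -91/64; -181/128 } R={ -45/32; -11/8; -5/4; -1; 0 } = -361/256
step 11: add blue to get rrbbrrbrbbb; options L={ -2; -3/2; -23/16; -91/64; -181/128; -361/256 } R={ -45/32; -11/8; -5/4; -1; 0 } = -721/512
step 12: add red to get rrbbrrbrbbbr; options L={ -2; -3/2; -23/16; -91/64; -181/128; -361/256 } R={ -721/512; -45/32; -11/8; -5/4; -1; 0 } = -1443/1024
step 13: add red to get rrbbrrbrbbbrr; options L={ -2; -3/2; -23/16; -91/64; -181/128; -361/256 } R={ -1443/1024; -721/512; -45/32; -11/8; -5/4; -1; 0 } = -2887/2048
step 14: add blue to get rrbbrrbrbbbrrb; options L={ -2; -3/2; -23/16; -91/64; -181/128; -361/256; -2887/2048 } R={ -1443/1024; -721/512; -45/32; -11/8; -5/4; -1; 0 } = -5773/4096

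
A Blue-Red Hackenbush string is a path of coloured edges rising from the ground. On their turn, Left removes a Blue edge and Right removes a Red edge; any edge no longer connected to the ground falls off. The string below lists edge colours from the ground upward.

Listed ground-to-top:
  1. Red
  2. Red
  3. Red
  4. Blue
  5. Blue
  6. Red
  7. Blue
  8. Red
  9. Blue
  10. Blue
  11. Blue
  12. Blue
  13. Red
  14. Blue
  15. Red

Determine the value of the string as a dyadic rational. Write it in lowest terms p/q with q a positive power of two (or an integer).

-9483/4096

step 1: add Red to get R; options L={ ∅ } R={ 0 } gives -1
step 2: add Red to get RR; options L={ ∅ } R={ -1, 0 } gives -2
step 3: add Red to get RRR; options L={ ∅ } R={ -2, -1, 0 } gives -3
step 4: add Blue to get RRRB; options L={ -3 } R={ -2, -1, 0 } gives -5/2
step 5: add Blue to get RRRBB; options L={ -3, -5/2 } R={ -2, -1, 0 } gives -9/4
step 6: add Red to get RRRBBR; options L={ -3, -5/2 } R={ -9/4, -2, -1, 0 } gives -19/8
step 7: add Blue to get RRRBBRB; options L={ -3, -5/2, -19/8 } R={ -9/4, -2, -1, 0 } gives -37/16
step 8: add Red to get RRRBBRBR; options L={ -3, -5/2, -19/8 } R={ -37/16, -9/4, -2, -1, 0 } gives -75/32
step 9: add Blue to get RRRBBRBRB; options L={ -3, -5/2, -19/8, -75/32 } R={ -37/16, -9/4, -2, -1, 0 } gives -149/64
step 10: add Blue to get RRRBBRBRBB; options L={ -3, -5/2, -19/8, -75/32, -149/64 } R={ -37/16, -9/4, -2, -1, 0 } gives -297/128
step 11: add Blue to get RRRBBRBRBBB; options L={ -3, -5/2, -19/8, -75/32, -149/64, -297/128 } R={ -37/16, -9/4, -2, -1, 0 } gives -593/256
step 12: add Blue to get RRRBBRBRBBBB; options L={ -3, -5/2, -19/8, -75/32, -149/64, -297/128, -593/256 } R={ -37/16, -9/4, -2, -1, 0 } gives -1185/512
step 13: add Red to get RRRBBRBRBBBBR; options L={ -3, -5/2, -19/8, -75/32, -149/64, -297/128, -593/256 } R={ -1185/512, -37/16, -9/4, -2, -1, 0 } gives -2371/1024
step 14: add Blue to get RRRBBRBRBBBBRB; options L={ -3, -5/2, -19/8, -75/32, -149/64, -297/128, -593/256, -2371/1024 } R={ -1185/512, -37/16, -9/4, -2, -1, 0 } gives -4741/2048
step 15: add Red to get RRRBBRBRBBBBRBR; options L={ -3, -5/2, -19/8, -75/32, -149/64, -297/128, -593/256, -2371/1024 } R={ -4741/2048, -1185/512, -37/16, -9/4, -2, -1, 0 } gives -9483/4096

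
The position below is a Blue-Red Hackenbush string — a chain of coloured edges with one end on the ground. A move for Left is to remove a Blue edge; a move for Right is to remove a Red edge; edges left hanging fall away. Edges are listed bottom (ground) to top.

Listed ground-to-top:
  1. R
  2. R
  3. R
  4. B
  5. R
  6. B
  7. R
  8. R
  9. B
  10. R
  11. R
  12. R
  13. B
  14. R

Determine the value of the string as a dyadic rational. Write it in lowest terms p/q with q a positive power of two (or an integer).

1 of 14 · R · max L −∞ · min R 0 => -1
2 of 14 · RR · max L −∞ · min R -1 => -2
3 of 14 · RRR · max L −∞ · min R -2 => -3
4 of 14 · RRRB · max L -3 · min R -2 => -5/2
5 of 14 · RRRBR · max L -3 · min R -5/2 => -11/4
6 of 14 · RRRBRB · max L -11/4 · min R -5/2 => -21/8
7 of 14 · RRRBRBR · max L -11/4 · min R -21/8 => -43/16
8 of 14 · RRRBRBRR · max L -11/4 · min R -43/16 => -87/32
9 of 14 · RRRBRBRRB · max L -87/32 · min R -43/16 => -173/64
10 of 14 · RRRBRBRRBR · max L -87/32 · min R -173/64 => -347/128
11 of 14 · RRRBRBRRBRR · max L -87/32 · min R -347/128 => -695/256
12 of 14 · RRRBRBRRBRRR · max L -87/32 · min R -695/256 => -1391/512
13 of 14 · RRRBRBRRBRRRB · max L -1391/512 · min R -695/256 => -2781/1024
14 of 14 · RRRBRBRRBRRRBR · max L -1391/512 · min R -2781/1024 => -5563/2048

-5563/2048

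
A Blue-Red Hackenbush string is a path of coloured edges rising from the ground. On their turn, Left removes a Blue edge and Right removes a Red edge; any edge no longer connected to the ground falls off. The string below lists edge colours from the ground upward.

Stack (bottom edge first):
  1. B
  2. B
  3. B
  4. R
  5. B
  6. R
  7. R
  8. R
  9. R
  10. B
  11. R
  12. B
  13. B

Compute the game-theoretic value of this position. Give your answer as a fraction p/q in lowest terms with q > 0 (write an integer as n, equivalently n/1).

1 of 13 · B · max L 0 · min R +∞ => 1
2 of 13 · BB · max L 1 · min R +∞ => 2
3 of 13 · BBB · max L 2 · min R +∞ => 3
4 of 13 · BBBR · max L 2 · min R 3 => 5/2
5 of 13 · BBBRB · max L 5/2 · min R 3 => 11/4
6 of 13 · BBBRBR · max L 5/2 · min R 11/4 => 21/8
7 of 13 · BBBRBRR · max L 5/2 · min R 21/8 => 41/16
8 of 13 · BBBRBRRR · max L 5/2 · min R 41/16 => 81/32
9 of 13 · BBBRBRRRR · max L 5/2 · min R 81/32 => 161/64
10 of 13 · BBBRBRRRRB · max L 161/64 · min R 81/32 => 323/128
11 of 13 · BBBRBRRRRBR · max L 161/64 · min R 323/128 => 645/256
12 of 13 · BBBRBRRRRBRB · max L 645/256 · min R 323/128 => 1291/512
13 of 13 · BBBRBRRRRBRBB · max L 1291/512 · min R 323/128 => 2583/1024

2583/1024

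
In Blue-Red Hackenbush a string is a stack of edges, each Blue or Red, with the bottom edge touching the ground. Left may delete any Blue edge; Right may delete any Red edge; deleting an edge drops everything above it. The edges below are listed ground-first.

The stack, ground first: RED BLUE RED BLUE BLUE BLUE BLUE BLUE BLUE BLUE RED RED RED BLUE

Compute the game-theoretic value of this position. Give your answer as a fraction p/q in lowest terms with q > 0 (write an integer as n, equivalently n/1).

-4125/8192

v_1 [R]  L=[∅]  R=[0]  = -1
v_2 [RB]  L=[-1]  R=[0]  = -1/2
v_3 [RBR]  L=[-1]  R=[-1/2,0]  = -3/4
v_4 [RBRB]  L=[-1,-3/4]  R=[-1/2,0]  = -5/8
v_5 [RBRBB]  L=[-1,-3/4,-5/8]  R=[-1/2,0]  = -9/16
v_6 [RBRBBB]  L=[-1,-3/4,-5/8,-9/16]  R=[-1/2,0]  = -17/32
v_7 [RBRBBBB]  L=[-1,-3/4,-5/8,-9/16,-17/32]  R=[-1/2,0]  = -33/64
v_8 [RBRBBBBB]  L=[-1,-3/4,-5/8,-9/16,-17/32,-33/64]  R=[-1/2,0]  = -65/128
v_9 [RBRBBBBBB]  L=[-1,-3/4,-5/8,-9/16,-17/32,-33/64,-65/128]  R=[-1/2,0]  = -129/256
v_10 [RBRBBBBBBB]  L=[-1,-3/4,-5/8,-9/16,-17/32,-33/64,-65/128,-129/256]  R=[-1/2,0]  = -257/512
v_11 [RBRBBBBBBBR]  L=[-1,-3/4,-5/8,-9/16,-17/32,-33/64,-65/128,-129/256]  R=[-257/512,-1/2,0]  = -515/1024
v_12 [RBRBBBBBBBRR]  L=[-1,-3/4,-5/8,-9/16,-17/32,-33/64,-65/128,-129/256]  R=[-515/1024,-257/512,-1/2,0]  = -1031/2048
v_13 [RBRBBBBBBBRRR]  L=[-1,-3/4,-5/8,-9/16,-17/32,-33/64,-65/128,-129/256]  R=[-1031/2048,-515/1024,-257/512,-1/2,0]  = -2063/4096
v_14 [RBRBBBBBBBRRRB]  L=[-1,-3/4,-5/8,-9/16,-17/32,-33/64,-65/128,-129/256,-2063/4096]  R=[-1031/2048,-515/1024,-257/512,-1/2,0]  = -4125/8192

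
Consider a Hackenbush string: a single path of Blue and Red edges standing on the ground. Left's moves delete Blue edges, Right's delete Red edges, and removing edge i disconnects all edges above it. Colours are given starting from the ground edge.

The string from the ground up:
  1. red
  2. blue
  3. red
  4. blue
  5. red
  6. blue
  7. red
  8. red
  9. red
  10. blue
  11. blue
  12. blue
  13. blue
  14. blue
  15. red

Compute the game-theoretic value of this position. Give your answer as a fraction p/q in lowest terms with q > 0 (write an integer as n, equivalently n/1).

-11139/16384

value(r) = { — | 0 } gives -1
value(rb) = { -1 | 0 } gives -1/2
value(rbr) = { -1 | -1/2, 0 } gives -3/4
value(rbrb) = { -1, -3/4 | -1/2, 0 } gives -5/8
value(rbrbr) = { -1, -3/4 | -5/8, -1/2, 0 } gives -11/16
value(rbrbrb) = { -1, -3/4, -11/16 | -5/8, -1/2, 0 } gives -21/32
value(rbrbrbr) = { -1, -3/4, -11/16 | -21/32, -5/8, -1/2, 0 } gives -43/64
value(rbrbrbrr) = { -1, -3/4, -11/16 | -43/64, -21/32, -5/8, -1/2, 0 } gives -87/128
value(rbrbrbrrr) = { -1, -3/4, -11/16 | -87/128, -43/64, -21/32, -5/8, -1/2, 0 } gives -175/256
value(rbrbrbrrrb) = { -1, -3/4, -11/16, -175/256 | -87/128, -43/64, -21/32, -5/8, -1/2, 0 } gives -349/512
value(rbrbrbrrrbb) = { -1, -3/4, -11/16, -175/256, -349/512 | -87/128, -43/64, -21/32, -5/8, -1/2, 0 } gives -697/1024
value(rbrbrbrrrbbb) = { -1, -3/4, -11/16, -175/256, -349/512, -697/1024 | -87/128, -43/64, -21/32, -5/8, -1/2, 0 } gives -1393/2048
value(rbrbrbrrrbbbb) = { -1, -3/4, -11/16, -175/256, -349/512, -697/1024, -1393/2048 | -87/128, -43/64, -21/32, -5/8, -1/2, 0 } gives -2785/4096
value(rbrbrbrrrbbbbb) = { -1, -3/4, -11/16, -175/256, -349/512, -697/1024, -1393/2048, -2785/4096 | -87/128, -43/64, -21/32, -5/8, -1/2, 0 } gives -5569/8192
value(rbrbrbrrrbbbbbr) = { -1, -3/4, -11/16, -175/256, -349/512, -697/1024, -1393/2048, -2785/4096 | -5569/8192, -87/128, -43/64, -21/32, -5/8, -1/2, 0 } gives -11139/16384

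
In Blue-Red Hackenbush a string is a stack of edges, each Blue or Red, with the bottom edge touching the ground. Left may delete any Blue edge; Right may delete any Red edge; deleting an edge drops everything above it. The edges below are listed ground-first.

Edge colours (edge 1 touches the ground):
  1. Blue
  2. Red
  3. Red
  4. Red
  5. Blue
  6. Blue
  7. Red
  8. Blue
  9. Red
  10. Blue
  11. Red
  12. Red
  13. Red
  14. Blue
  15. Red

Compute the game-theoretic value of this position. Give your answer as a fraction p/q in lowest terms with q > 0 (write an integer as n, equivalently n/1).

3397/16384

Recurse on prefixes of the 15-edge string Blue Red Red Red Blue Blue Red Blue Red Blue Red Red Red Blue Red:
g(B) = { 0 | none } → 1
g(BR) = { 0 | 1 } → 1/2
g(BRR) = { 0 | 1/2 1 } → 1/4
g(BRRR) = { 0 | 1/4 1/2 1 } → 1/8
g(BRRRB) = { 0 1/8 | 1/4 1/2 1 } → 3/16
g(BRRRBB) = { 0 1/8 3/16 | 1/4 1/2 1 } → 7/32
g(BRRRBBR) = { 0 1/8 3/16 | 7/32 1/4 1/2 1 } → 13/64
g(BRRRBBRB) = { 0 1/8 3/16 13/64 | 7/32 1/4 1/2 1 } → 27/128
g(BRRRBBRBR) = { 0 1/8 3/16 13/64 | 27/128 7/32 1/4 1/2 1 } → 53/256
g(BRRRBBRBRB) = { 0 1/8 3/16 13/64 53/256 | 27/128 7/32 1/4 1/2 1 } → 107/512
g(BRRRBBRBRBR) = { 0 1/8 3/16 13/64 53/256 | 107/512 27/128 7/32 1/4 1/2 1 } → 213/1024
g(BRRRBBRBRBRR) = { 0 1/8 3/16 13/64 53/256 | 213/1024 107/512 27/128 7/32 1/4 1/2 1 } → 425/2048
g(BRRRBBRBRBRRR) = { 0 1/8 3/16 13/64 53/256 | 425/2048 213/1024 107/512 27/128 7/32 1/4 1/2 1 } → 849/4096
g(BRRRBBRBRBRRRB) = { 0 1/8 3/16 13/64 53/256 849/4096 | 425/2048 213/1024 107/512 27/128 7/32 1/4 1/2 1 } → 1699/8192
g(BRRRBBRBRBRRRBR) = { 0 1/8 3/16 13/64 53/256 849/4096 | 1699/8192 425/2048 213/1024 107/512 27/128 7/32 1/4 1/2 1 } → 3397/16384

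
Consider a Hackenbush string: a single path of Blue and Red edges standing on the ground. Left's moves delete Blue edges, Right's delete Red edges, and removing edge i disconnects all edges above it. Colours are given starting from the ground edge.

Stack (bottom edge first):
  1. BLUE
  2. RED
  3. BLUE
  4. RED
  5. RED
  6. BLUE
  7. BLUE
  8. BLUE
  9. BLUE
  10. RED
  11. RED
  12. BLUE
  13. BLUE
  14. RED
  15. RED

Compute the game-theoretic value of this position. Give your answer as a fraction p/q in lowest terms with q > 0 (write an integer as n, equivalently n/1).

10137/16384

Build value(s[:k]) for k = 1..15, string s = BLUE RED BLUE RED RED BLUE BLUE BLUE BLUE RED RED BLUE BLUE RED RED.
value(B) = { 0 | · } → 1
value(BR) = { 0 | 1 } → 1/2
value(BRB) = { 0,1/2 | 1 } → 3/4
value(BRBR) = { 0,1/2 | 3/4,1 } → 5/8
value(BRBRR) = { 0,1/2 | 5/8,3/4,1 } → 9/16
value(BRBRRB) = { 0,1/2,9/16 | 5/8,3/4,1 } → 19/32
value(BRBRRBB) = { 0,1/2,9/16,19/32 | 5/8,3/4,1 } → 39/64
value(BRBRRBBB) = { 0,1/2,9/16,19/32,39/64 | 5/8,3/4,1 } → 79/128
value(BRBRRBBBB) = { 0,1/2,9/16,19/32,39/64,79/128 | 5/8,3/4,1 } → 159/256
value(BRBRRBBBBR) = { 0,1/2,9/16,19/32,39/64,79/128 | 159/256,5/8,3/4,1 } → 317/512
value(BRBRRBBBBRR) = { 0,1/2,9/16,19/32,39/64,79/128 | 317/512,159/256,5/8,3/4,1 } → 633/1024
value(BRBRRBBBBRRB) = { 0,1/2,9/16,19/32,39/64,79/128,633/1024 | 317/512,159/256,5/8,3/4,1 } → 1267/2048
value(BRBRRBBBBRRBB) = { 0,1/2,9/16,19/32,39/64,79/128,633/1024,1267/2048 | 317/512,159/256,5/8,3/4,1 } → 2535/4096
value(BRBRRBBBBRRBBR) = { 0,1/2,9/16,19/32,39/64,79/128,633/1024,1267/2048 | 2535/4096,317/512,159/256,5/8,3/4,1 } → 5069/8192
value(BRBRRBBBBRRBBRR) = { 0,1/2,9/16,19/32,39/64,79/128,633/1024,1267/2048 | 5069/8192,2535/4096,317/512,159/256,5/8,3/4,1 } → 10137/16384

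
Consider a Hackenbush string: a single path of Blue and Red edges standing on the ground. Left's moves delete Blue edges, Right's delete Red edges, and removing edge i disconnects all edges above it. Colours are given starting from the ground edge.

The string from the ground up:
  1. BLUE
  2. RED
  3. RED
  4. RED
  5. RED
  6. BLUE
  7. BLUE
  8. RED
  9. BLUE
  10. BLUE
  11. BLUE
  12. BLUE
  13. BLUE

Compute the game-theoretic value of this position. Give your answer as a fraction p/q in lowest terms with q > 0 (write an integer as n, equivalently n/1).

447/4096

step 1: add BLUE to get B; options L={ 0 } R={ none } = 1
step 2: add RED to get BR; options L={ 0 } R={ 1 } = 1/2
step 3: add RED to get BRR; options L={ 0 } R={ 1/2,1 } = 1/4
step 4: add RED to get BRRR; options L={ 0 } R={ 1/4,1/2,1 } = 1/8
step 5: add RED to get BRRRR; options L={ 0 } R={ 1/8,1/4,1/2,1 } = 1/16
step 6: add BLUE to get BRRRRB; options L={ 0,1/16 } R={ 1/8,1/4,1/2,1 } = 3/32
step 7: add BLUE to get BRRRRBB; options L={ 0,1/16,3/32 } R={ 1/8,1/4,1/2,1 } = 7/64
step 8: add RED to get BRRRRBBR; options L={ 0,1/16,3/32 } R={ 7/64,1/8,1/4,1/2,1 } = 13/128
step 9: add BLUE to get BRRRRBBRB; options L={ 0,1/16,3/32,13/128 } R={ 7/64,1/8,1/4,1/2,1 } = 27/256
step 10: add BLUE to get BRRRRBBRBB; options L={ 0,1/16,3/32,13/128,27/256 } R={ 7/64,1/8,1/4,1/2,1 } = 55/512
step 11: add BLUE to get BRRRRBBRBBB; options L={ 0,1/16,3/32,13/128,27/256,55/512 } R={ 7/64,1/8,1/4,1/2,1 } = 111/1024
step 12: add BLUE to get BRRRRBBRBBBB; options L={ 0,1/16,3/32,13/128,27/256,55/512,111/1024 } R={ 7/64,1/8,1/4,1/2,1 } = 223/2048
step 13: add BLUE to get BRRRRBBRBBBBB; options L={ 0,1/16,3/32,13/128,27/256,55/512,111/1024,223/2048 } R={ 7/64,1/8,1/4,1/2,1 } = 447/4096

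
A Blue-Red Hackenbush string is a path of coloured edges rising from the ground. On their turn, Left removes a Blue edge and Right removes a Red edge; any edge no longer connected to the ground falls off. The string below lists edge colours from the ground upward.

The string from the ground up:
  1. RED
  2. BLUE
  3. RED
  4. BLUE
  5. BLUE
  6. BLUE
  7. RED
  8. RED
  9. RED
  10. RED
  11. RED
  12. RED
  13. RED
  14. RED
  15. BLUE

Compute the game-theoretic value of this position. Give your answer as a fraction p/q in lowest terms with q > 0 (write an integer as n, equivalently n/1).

Build v(s[:k]) for k = 1..15, string s = RED BLUE RED BLUE BLUE BLUE RED RED RED RED RED RED RED RED BLUE.
v_1 [R]  L=[(no moves)]  R=[0]  — -1
v_2 [RB]  L=[-1]  R=[0]  — -1/2
v_3 [RBR]  L=[-1]  R=[-1/2; 0]  — -3/4
v_4 [RBRB]  L=[-1; -3/4]  R=[-1/2; 0]  — -5/8
v_5 [RBRBB]  L=[-1; -3/4; -5/8]  R=[-1/2; 0]  — -9/16
v_6 [RBRBBB]  L=[-1; -3/4; -5/8; -9/16]  R=[-1/2; 0]  — -17/32
v_7 [RBRBBBR]  L=[-1; -3/4; -5/8; -9/16]  R=[-17/32; -1/2; 0]  — -35/64
v_8 [RBRBBBRR]  L=[-1; -3/4; -5/8; -9/16]  R=[-35/64; -17/32; -1/2; 0]  — -71/128
v_9 [RBRBBBRRR]  L=[-1; -3/4; -5/8; -9/16]  R=[-71/128; -35/64; -17/32; -1/2; 0]  — -143/256
v_10 [RBRBBBRRRR]  L=[-1; -3/4; -5/8; -9/16]  R=[-143/256; -71/128; -35/64; -17/32; -1/2; 0]  — -287/512
v_11 [RBRBBBRRRRR]  L=[-1; -3/4; -5/8; -9/16]  R=[-287/512; -143/256; -71/128; -35/64; -17/32; -1/2; 0]  — -575/1024
v_12 [RBRBBBRRRRRR]  L=[-1; -3/4; -5/8; -9/16]  R=[-575/1024; -287/512; -143/256; -71/128; -35/64; -17/32; -1/2; 0]  — -1151/2048
v_13 [RBRBBBRRRRRRR]  L=[-1; -3/4; -5/8; -9/16]  R=[-1151/2048; -575/1024; -287/512; -143/256; -71/128; -35/64; -17/32; -1/2; 0]  — -2303/4096
v_14 [RBRBBBRRRRRRRR]  L=[-1; -3/4; -5/8; -9/16]  R=[-2303/4096; -1151/2048; -575/1024; -287/512; -143/256; -71/128; -35/64; -17/32; -1/2; 0]  — -4607/8192
v_15 [RBRBBBRRRRRRRRB]  L=[-1; -3/4; -5/8; -9/16; -4607/8192]  R=[-2303/4096; -1151/2048; -575/1024; -287/512; -143/256; -71/128; -35/64; -17/32; -1/2; 0]  — -9213/16384

-9213/16384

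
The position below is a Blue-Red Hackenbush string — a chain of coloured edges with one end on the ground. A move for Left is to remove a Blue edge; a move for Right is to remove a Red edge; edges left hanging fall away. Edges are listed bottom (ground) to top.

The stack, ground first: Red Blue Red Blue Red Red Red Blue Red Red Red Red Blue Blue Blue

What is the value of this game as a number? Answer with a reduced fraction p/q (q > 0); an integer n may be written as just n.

Build g(s[:k]) for k = 1..15, string s = Red Blue Red Blue Red Red Red Blue Red Red Red Red Blue Blue Blue.
R: Left {  }, Right { 0 } => simplest -1
RB: Left { -1 }, Right { 0 } => simplest -1/2
RBR: Left { -1 }, Right { -1/2 0 } => simplest -3/4
RBRB: Left { -1 -3/4 }, Right { -1/2 0 } => simplest -5/8
RBRBR: Left { -1 -3/4 }, Right { -5/8 -1/2 0 } => simplest -11/16
RBRBRR: Left { -1 -3/4 }, Right { -11/16 -5/8 -1/2 0 } => simplest -23/32
RBRBRRR: Left { -1 -3/4 }, Right { -23/32 -11/16 -5/8 -1/2 0 } => simplest -47/64
RBRBRRRB: Left { -1 -3/4 -47/64 }, Right { -23/32 -11/16 -5/8 -1/2 0 } => simplest -93/128
RBRBRRRBR: Left { -1 -3/4 -47/64 }, Right { -93/128 -23/32 -11/16 -5/8 -1/2 0 } => simplest -187/256
RBRBRRRBRR: Left { -1 -3/4 -47/64 }, Right { -187/256 -93/128 -23/32 -11/16 -5/8 -1/2 0 } => simplest -375/512
RBRBRRRBRRR: Left { -1 -3/4 -47/64 }, Right { -375/512 -187/256 -93/128 -23/32 -11/16 -5/8 -1/2 0 } => simplest -751/1024
RBRBRRRBRRRR: Left { -1 -3/4 -47/64 }, Right { -751/1024 -375/512 -187/256 -93/128 -23/32 -11/16 -5/8 -1/2 0 } => simplest -1503/2048
RBRBRRRBRRRRB: Left { -1 -3/4 -47/64 -1503/2048 }, Right { -751/1024 -375/512 -187/256 -93/128 -23/32 -11/16 -5/8 -1/2 0 } => simplest -3005/4096
RBRBRRRBRRRRBB: Left { -1 -3/4 -47/64 -1503/2048 -3005/4096 }, Right { -751/1024 -375/512 -187/256 -93/128 -23/32 -11/16 -5/8 -1/2 0 } => simplest -6009/8192
RBRBRRRBRRRRBBB: Left { -1 -3/4 -47/64 -1503/2048 -3005/4096 -6009/8192 }, Right { -751/1024 -375/512 -187/256 -93/128 -23/32 -11/16 -5/8 -1/2 0 } => simplest -12017/16384

-12017/16384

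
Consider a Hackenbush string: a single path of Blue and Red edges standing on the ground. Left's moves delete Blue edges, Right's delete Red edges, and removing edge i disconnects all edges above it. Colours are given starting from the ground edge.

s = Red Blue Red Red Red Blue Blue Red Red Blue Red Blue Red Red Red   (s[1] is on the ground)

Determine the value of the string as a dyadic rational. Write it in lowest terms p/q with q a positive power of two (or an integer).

Build v(s[:k]) for k = 1..15, string s = Red Blue Red Red Red Blue Blue Red Red Blue Red Blue Red Red Red.
v_1 [R]  L=[]  R=[0]  gives -1
v_2 [RB]  L=[-1]  R=[0]  gives -1/2
v_3 [RBR]  L=[-1]  R=[-1/2 0]  gives -3/4
v_4 [RBRR]  L=[-1]  R=[-3/4 -1/2 0]  gives -7/8
v_5 [RBRRR]  L=[-1]  R=[-7/8 -3/4 -1/2 0]  gives -15/16
v_6 [RBRRRB]  L=[-1 -15/16]  R=[-7/8 -3/4 -1/2 0]  gives -29/32
v_7 [RBRRRBB]  L=[-1 -15/16 -29/32]  R=[-7/8 -3/4 -1/2 0]  gives -57/64
v_8 [RBRRRBBR]  L=[-1 -15/16 -29/32]  R=[-57/64 -7/8 -3/4 -1/2 0]  gives -115/128
v_9 [RBRRRBBRR]  L=[-1 -15/16 -29/32]  R=[-115/128 -57/64 -7/8 -3/4 -1/2 0]  gives -231/256
v_10 [RBRRRBBRRB]  L=[-1 -15/16 -29/32 -231/256]  R=[-115/128 -57/64 -7/8 -3/4 -1/2 0]  gives -461/512
v_11 [RBRRRBBRRBR]  L=[-1 -15/16 -29/32 -231/256]  R=[-461/512 -115/128 -57/64 -7/8 -3/4 -1/2 0]  gives -923/1024
v_12 [RBRRRBBRRBRB]  L=[-1 -15/16 -29/32 -231/256 -923/1024]  R=[-461/512 -115/128 -57/64 -7/8 -3/4 -1/2 0]  gives -1845/2048
v_13 [RBRRRBBRRBRBR]  L=[-1 -15/16 -29/32 -231/256 -923/1024]  R=[-1845/2048 -461/512 -115/128 -57/64 -7/8 -3/4 -1/2 0]  gives -3691/4096
v_14 [RBRRRBBRRBRBRR]  L=[-1 -15/16 -29/32 -231/256 -923/1024]  R=[-3691/4096 -1845/2048 -461/512 -115/128 -57/64 -7/8 -3/4 -1/2 0]  gives -7383/8192
v_15 [RBRRRBBRRBRBRRR]  L=[-1 -15/16 -29/32 -231/256 -923/1024]  R=[-7383/8192 -3691/4096 -1845/2048 -461/512 -115/128 -57/64 -7/8 -3/4 -1/2 0]  gives -14767/16384

-14767/16384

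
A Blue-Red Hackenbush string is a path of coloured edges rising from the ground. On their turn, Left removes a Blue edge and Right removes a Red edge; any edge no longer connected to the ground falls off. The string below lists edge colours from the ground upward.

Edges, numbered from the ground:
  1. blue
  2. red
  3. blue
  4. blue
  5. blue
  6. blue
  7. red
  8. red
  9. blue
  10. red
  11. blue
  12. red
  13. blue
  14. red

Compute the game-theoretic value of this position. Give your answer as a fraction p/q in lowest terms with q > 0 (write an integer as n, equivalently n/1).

Build val(s[:k]) for k = 1..14, string s = blue red blue blue blue blue red red blue red blue red blue red.
val(b) = { 0 | (no moves) } gives 1
val(br) = { 0 | 1 } gives 1/2
val(brb) = { 0 1/2 | 1 } gives 3/4
val(brbb) = { 0 1/2 3/4 | 1 } gives 7/8
val(brbbb) = { 0 1/2 3/4 7/8 | 1 } gives 15/16
val(brbbbb) = { 0 1/2 3/4 7/8 15/16 | 1 } gives 31/32
val(brbbbbr) = { 0 1/2 3/4 7/8 15/16 | 31/32 1 } gives 61/64
val(brbbbbrr) = { 0 1/2 3/4 7/8 15/16 | 61/64 31/32 1 } gives 121/128
val(brbbbbrrb) = { 0 1/2 3/4 7/8 15/16 121/128 | 61/64 31/32 1 } gives 243/256
val(brbbbbrrbr) = { 0 1/2 3/4 7/8 15/16 121/128 | 243/256 61/64 31/32 1 } gives 485/512
val(brbbbbrrbrb) = { 0 1/2 3/4 7/8 15/16 121/128 485/512 | 243/256 61/64 31/32 1 } gives 971/1024
val(brbbbbrrbrbr) = { 0 1/2 3/4 7/8 15/16 121/128 485/512 | 971/1024 243/256 61/64 31/32 1 } gives 1941/2048
val(brbbbbrrbrbrb) = { 0 1/2 3/4 7/8 15/16 121/128 485/512 1941/2048 | 971/1024 243/256 61/64 31/32 1 } gives 3883/4096
val(brbbbbrrbrbrbr) = { 0 1/2 3/4 7/8 15/16 121/128 485/512 1941/2048 | 3883/4096 971/1024 243/256 61/64 31/32 1 } gives 7765/8192

7765/8192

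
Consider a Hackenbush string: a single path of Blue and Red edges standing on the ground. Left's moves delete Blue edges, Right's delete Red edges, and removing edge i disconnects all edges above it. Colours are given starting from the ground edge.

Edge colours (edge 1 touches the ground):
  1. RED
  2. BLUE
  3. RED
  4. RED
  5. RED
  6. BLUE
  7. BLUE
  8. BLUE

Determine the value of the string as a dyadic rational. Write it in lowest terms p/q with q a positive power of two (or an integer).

-113/128

R: Left { — }, Right { 0 } → simplest -1
RB: Left { -1 }, Right { 0 } → simplest -1/2
RBR: Left { -1 }, Right { -1/2, 0 } → simplest -3/4
RBRR: Left { -1 }, Right { -3/4, -1/2, 0 } → simplest -7/8
RBRRR: Left { -1 }, Right { -7/8, -3/4, -1/2, 0 } → simplest -15/16
RBRRRB: Left { -1, -15/16 }, Right { -7/8, -3/4, -1/2, 0 } → simplest -29/32
RBRRRBB: Left { -1, -15/16, -29/32 }, Right { -7/8, -3/4, -1/2, 0 } → simplest -57/64
RBRRRBBB: Left { -1, -15/16, -29/32, -57/64 }, Right { -7/8, -3/4, -1/2, 0 } → simplest -113/128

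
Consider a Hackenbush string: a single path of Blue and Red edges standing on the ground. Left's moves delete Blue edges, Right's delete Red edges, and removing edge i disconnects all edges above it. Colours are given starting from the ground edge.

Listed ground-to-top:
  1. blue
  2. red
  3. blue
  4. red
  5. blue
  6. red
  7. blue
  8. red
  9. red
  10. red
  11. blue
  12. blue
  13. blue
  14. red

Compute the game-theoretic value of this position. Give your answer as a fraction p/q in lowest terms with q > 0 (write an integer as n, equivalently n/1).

edge 1 of 14 (blue): { 0 | — } gives 1
edge 2 of 14 (red): { 0 | 1 } gives 1/2
edge 3 of 14 (blue): { 0; 1/2 | 1 } gives 3/4
edge 4 of 14 (red): { 0; 1/2 | 3/4; 1 } gives 5/8
edge 5 of 14 (blue): { 0; 1/2; 5/8 | 3/4; 1 } gives 11/16
edge 6 of 14 (red): { 0; 1/2; 5/8 | 11/16; 3/4; 1 } gives 21/32
edge 7 of 14 (blue): { 0; 1/2; 5/8; 21/32 | 11/16; 3/4; 1 } gives 43/64
edge 8 of 14 (red): { 0; 1/2; 5/8; 21/32 | 43/64; 11/16; 3/4; 1 } gives 85/128
edge 9 of 14 (red): { 0; 1/2; 5/8; 21/32 | 85/128; 43/64; 11/16; 3/4; 1 } gives 169/256
edge 10 of 14 (red): { 0; 1/2; 5/8; 21/32 | 169/256; 85/128; 43/64; 11/16; 3/4; 1 } gives 337/512
edge 11 of 14 (blue): { 0; 1/2; 5/8; 21/32; 337/512 | 169/256; 85/128; 43/64; 11/16; 3/4; 1 } gives 675/1024
edge 12 of 14 (blue): { 0; 1/2; 5/8; 21/32; 337/512; 675/1024 | 169/256; 85/128; 43/64; 11/16; 3/4; 1 } gives 1351/2048
edge 13 of 14 (blue): { 0; 1/2; 5/8; 21/32; 337/512; 675/1024; 1351/2048 | 169/256; 85/128; 43/64; 11/16; 3/4; 1 } gives 2703/4096
edge 14 of 14 (red): { 0; 1/2; 5/8; 21/32; 337/512; 675/1024; 1351/2048 | 2703/4096; 169/256; 85/128; 43/64; 11/16; 3/4; 1 } gives 5405/8192

5405/8192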